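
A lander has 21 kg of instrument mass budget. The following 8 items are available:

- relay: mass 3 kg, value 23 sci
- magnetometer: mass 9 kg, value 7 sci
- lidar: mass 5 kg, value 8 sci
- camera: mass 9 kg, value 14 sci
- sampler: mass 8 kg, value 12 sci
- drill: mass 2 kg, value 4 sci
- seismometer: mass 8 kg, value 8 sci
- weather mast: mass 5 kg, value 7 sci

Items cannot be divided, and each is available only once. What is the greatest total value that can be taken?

Check high-value combinations within 21 kg:
- relay+lidar+sampler+weather mast: mass 3+5+8+5=21, value 23+8+12+7=50
- relay+lidar+camera+drill: mass 3+5+9+2=19, value 23+8+14+4=49
- relay+camera+sampler: mass 3+9+8=20, value 23+14+12=49
Best: 50 sci.

50 sci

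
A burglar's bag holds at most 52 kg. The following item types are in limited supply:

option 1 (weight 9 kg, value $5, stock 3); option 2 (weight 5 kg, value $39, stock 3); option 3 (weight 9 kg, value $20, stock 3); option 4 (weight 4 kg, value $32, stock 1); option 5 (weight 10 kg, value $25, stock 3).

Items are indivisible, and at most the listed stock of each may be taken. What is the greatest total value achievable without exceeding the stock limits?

Top feasible selections:
- 3×option 2 + 1×option 4 + 3×option 5: weight 49, value 224
- 3×option 2 + 1×option 3 + 1×option 4 + 2×option 5: weight 48, value 219
- 3×option 2 + 2×option 3 + 1×option 4 + 1×option 5: weight 47, value 214
Best: $224.

$224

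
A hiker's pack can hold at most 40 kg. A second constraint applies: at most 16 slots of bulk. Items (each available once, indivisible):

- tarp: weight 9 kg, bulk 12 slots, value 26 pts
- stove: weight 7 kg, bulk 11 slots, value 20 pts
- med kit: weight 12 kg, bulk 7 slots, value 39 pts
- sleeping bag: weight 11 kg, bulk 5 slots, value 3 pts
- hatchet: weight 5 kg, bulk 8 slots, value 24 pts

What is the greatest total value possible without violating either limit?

Feasible sets respecting both limits:
- med kit+hatchet: weight 17, bulk 15, value 63
- med kit+sleeping bag: weight 23, bulk 12, value 42
- med kit: weight 12, bulk 7, value 39
Best: 63 pts.

63 pts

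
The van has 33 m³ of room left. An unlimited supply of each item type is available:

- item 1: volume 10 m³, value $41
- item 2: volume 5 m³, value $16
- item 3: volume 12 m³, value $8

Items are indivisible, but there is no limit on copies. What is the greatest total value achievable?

$123

Best value-per-unit is item 1 at 41/10, and filling with it alone uses volume 3×10=30. No mix of the others beats 3×41 = 123.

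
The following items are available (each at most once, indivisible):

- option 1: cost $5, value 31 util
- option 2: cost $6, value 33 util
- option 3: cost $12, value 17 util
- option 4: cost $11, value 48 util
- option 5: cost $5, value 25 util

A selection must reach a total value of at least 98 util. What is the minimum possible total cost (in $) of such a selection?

Subsets with value ≥ 98, sorted by total cost:
- option 1+option 4+option 5: cost 21, value 104
- option 1+option 2+option 4: cost 22, value 112
- option 2+option 4+option 5: cost 22, value 106
Minimum cost: 21 $.

21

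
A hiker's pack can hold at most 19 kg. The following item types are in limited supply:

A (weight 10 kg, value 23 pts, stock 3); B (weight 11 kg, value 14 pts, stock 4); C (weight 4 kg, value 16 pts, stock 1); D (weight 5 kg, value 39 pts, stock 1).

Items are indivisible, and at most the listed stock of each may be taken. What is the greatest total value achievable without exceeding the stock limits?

Top feasible selections:
- 1×A + 1×C + 1×D: weight 19, value 78
- 1×A + 1×D: weight 15, value 62
Best: 78 pts.

78 pts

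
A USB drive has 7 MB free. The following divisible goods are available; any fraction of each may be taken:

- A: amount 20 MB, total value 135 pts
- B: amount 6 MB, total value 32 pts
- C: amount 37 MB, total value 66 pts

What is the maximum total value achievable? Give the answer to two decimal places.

Take in order of value per unit:
- A (135/20 per unit): 7 of 20 → value 7×135/20 = 47.2500, running total 47.25
Total 47.25.

47.25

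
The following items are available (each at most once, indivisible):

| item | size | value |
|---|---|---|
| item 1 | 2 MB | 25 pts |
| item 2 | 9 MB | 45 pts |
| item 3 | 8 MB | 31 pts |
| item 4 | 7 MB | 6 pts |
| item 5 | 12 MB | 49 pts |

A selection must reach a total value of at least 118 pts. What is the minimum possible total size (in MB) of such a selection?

23

Subsets with value ≥ 118, sorted by total size:
- item 1+item 2+item 5: size 23, value 119
- item 2+item 3+item 5: size 29, value 125
Minimum size: 23 MB.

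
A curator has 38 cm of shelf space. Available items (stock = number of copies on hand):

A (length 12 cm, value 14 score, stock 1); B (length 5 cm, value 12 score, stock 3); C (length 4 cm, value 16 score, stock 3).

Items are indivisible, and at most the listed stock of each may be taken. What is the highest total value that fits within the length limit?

Best selections within length 38 and stock limits:
- 1×A + 2×B + 3×C: length 34, value 86
- 3×B + 3×C: length 27, value 84
- 1×A + 3×B + 2×C: length 35, value 82
Best: 86 score.

86 score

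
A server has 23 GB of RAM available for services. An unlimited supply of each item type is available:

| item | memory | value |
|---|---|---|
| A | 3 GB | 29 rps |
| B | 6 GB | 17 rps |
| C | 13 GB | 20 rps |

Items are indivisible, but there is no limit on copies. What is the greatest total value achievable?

Best value-per-unit is A at 29/3, and filling with it alone uses memory 7×3=21. No mix of the others beats 7×29 = 203.

203 rps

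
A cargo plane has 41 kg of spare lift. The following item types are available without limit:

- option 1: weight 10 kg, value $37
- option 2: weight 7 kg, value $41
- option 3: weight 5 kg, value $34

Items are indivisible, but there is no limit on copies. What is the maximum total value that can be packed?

Best value-per-unit is option 3 at 34/5, and filling with it alone uses weight 8×5=40. No mix of the others beats 8×34 = 272.

$272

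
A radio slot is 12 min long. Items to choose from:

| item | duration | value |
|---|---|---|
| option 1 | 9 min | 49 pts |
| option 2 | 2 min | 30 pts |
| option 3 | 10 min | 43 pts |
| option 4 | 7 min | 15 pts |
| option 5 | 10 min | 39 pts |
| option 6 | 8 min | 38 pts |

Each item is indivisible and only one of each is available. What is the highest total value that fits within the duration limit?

This is a 0/1 knapsack; check combinations near the capacity.
- option 1+option 2: duration 9+2=11, value 49+30=79
- option 2+option 3: duration 2+10=12, value 30+43=73
- option 2+option 5: duration 2+10=12, value 30+39=69
Best: 79 pts.

79 pts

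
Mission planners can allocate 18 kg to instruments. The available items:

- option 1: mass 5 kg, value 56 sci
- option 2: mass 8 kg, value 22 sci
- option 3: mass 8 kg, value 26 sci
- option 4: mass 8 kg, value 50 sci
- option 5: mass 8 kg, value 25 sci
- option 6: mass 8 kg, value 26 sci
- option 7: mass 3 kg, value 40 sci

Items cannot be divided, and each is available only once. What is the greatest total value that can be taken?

Check high-value combinations within 18 kg:
- option 1+option 4+option 7: mass 5+8+3=16, value 56+50+40=146
- option 1+option 3+option 7: mass 5+8+3=16, value 56+26+40=122
- option 1+option 6+option 7: mass 5+8+3=16, value 56+26+40=122
- option 1+option 5+option 7: mass 5+8+3=16, value 56+25+40=121
- option 1+option 2+option 7: mass 5+8+3=16, value 56+22+40=118
Best: 146 sci.

146 sci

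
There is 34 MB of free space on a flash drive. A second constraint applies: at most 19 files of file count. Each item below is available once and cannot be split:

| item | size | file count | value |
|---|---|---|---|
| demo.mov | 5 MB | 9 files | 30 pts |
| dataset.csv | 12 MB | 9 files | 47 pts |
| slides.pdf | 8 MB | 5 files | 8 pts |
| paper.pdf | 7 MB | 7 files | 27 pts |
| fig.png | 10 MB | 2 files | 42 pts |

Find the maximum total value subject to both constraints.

116 pts

Feasible sets respecting both limits:
- dataset.csv+paper.pdf+fig.png: size 29, file count 18, value 116
- demo.mov+paper.pdf+fig.png: size 22, file count 18, value 99
- dataset.csv+slides.pdf+fig.png: size 30, file count 16, value 97
Best: 116 pts.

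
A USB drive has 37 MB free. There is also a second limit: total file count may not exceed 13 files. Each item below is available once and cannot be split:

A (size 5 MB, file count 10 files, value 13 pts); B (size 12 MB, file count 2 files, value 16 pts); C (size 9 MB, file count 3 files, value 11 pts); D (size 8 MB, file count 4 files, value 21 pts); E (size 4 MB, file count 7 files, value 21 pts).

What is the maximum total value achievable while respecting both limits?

Feasible sets respecting both limits:
- B+D+E: size 24, file count 13, value 58
- B+C+D: size 29, file count 9, value 48
- B+C+E: size 25, file count 12, value 48
- D+E: size 12, file count 11, value 42
Best: 58 pts.

58 pts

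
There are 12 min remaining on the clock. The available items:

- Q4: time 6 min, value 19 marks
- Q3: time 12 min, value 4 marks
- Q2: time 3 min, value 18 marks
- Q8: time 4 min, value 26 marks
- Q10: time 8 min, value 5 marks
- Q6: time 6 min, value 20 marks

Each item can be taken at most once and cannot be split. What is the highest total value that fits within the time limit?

Check high-value combinations within 12 min:
- Q8+Q6: time 4+6=10, value 26+20=46
- Q4+Q8: time 6+4=10, value 19+26=45
- Q2+Q8: time 3+4=7, value 18+26=44
Best: 46 marks.

46 marks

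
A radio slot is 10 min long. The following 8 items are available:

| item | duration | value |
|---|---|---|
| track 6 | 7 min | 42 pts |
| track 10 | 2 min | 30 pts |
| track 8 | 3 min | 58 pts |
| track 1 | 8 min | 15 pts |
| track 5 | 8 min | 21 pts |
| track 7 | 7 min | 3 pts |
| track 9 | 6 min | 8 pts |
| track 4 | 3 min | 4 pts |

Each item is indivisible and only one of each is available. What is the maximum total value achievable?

Check high-value combinations within 10 min:
- track 6+track 8: duration 7+3=10, value 42+58=100
- track 10+track 8+track 4: duration 2+3+3=8, value 30+58+4=92
- track 10+track 8: duration 2+3=5, value 30+58=88
Best: 100 pts.

100 pts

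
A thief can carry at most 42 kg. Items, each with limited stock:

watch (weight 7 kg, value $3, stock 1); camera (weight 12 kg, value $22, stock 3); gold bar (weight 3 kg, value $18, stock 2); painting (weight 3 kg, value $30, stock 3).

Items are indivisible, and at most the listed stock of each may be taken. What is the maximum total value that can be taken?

Top feasible selections:
- 2×camera + 2×gold bar + 3×painting: weight 39, value 170
- 2×camera + 1×gold bar + 3×painting: weight 36, value 152
Best: $170.

$170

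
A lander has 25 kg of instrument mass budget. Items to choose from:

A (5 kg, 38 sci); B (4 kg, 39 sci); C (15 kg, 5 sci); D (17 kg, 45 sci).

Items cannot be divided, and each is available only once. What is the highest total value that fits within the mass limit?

84 sci

Check high-value combinations within 25 kg:
- B+D: mass 4+17=21, value 39+45=84
- A+D: mass 5+17=22, value 38+45=83
- A+B+C: mass 5+4+15=24, value 38+39+5=82
- A+B: mass 5+4=9, value 38+39=77
- D: mass 17, value 45
Best: 84 sci.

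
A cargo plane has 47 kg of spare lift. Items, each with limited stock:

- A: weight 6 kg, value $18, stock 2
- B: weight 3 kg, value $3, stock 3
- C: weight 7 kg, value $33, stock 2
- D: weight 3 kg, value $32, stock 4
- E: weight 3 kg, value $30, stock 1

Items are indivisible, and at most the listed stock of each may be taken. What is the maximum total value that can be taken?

$266

Top feasible selections:
- 2×A + 2×B + 2×C + 4×D + 1×E: weight 47, value 266
- 2×A + 1×B + 2×C + 4×D + 1×E: weight 44, value 263
- 2×A + 2×C + 4×D + 1×E: weight 41, value 260
Best: $266.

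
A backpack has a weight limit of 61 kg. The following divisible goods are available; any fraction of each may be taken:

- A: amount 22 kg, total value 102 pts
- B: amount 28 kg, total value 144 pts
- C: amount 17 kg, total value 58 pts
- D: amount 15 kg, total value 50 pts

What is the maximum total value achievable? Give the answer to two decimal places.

Take in order of value per unit:
- B (144/28 per unit): all 28 → value 144, running total 144.00
- A (102/22 per unit): all 22 → value 102, running total 246.00
- C (58/17 per unit): 11 of 17 → value 11×58/17 = 37.5294, running total 283.53
Total 283.53.

283.53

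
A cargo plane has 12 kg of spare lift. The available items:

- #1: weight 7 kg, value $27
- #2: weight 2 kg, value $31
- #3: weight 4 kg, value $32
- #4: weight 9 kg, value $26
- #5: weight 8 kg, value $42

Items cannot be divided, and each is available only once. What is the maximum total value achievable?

$74

Check high-value combinations within 12 kg:
- #3+#5: weight 4+8=12, value 32+42=74
- #2+#5: weight 2+8=10, value 31+42=73
- #2+#3: weight 2+4=6, value 31+32=63
Best: $74.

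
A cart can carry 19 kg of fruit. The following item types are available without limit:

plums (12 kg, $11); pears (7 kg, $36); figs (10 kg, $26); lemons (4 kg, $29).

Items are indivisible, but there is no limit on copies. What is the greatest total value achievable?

Best value-per-unit is lemons at 29/4; filling with it alone gives 4×29 = 116.
Optimal mix: 1×pears + 3×lemons → weight 19, value 123.

$123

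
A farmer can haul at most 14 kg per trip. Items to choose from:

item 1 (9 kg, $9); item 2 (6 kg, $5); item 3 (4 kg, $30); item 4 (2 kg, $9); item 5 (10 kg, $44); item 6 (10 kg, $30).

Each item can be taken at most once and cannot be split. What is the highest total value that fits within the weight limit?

Check high-value combinations within 14 kg:
- item 3+item 5: weight 4+10=14, value 30+44=74
- item 3+item 6: weight 4+10=14, value 30+30=60
- item 4+item 5: weight 2+10=12, value 9+44=53
- item 5: weight 10, value 44
- item 2+item 3+item 4: weight 6+4+2=12, value 5+30+9=44
Best: $74.

$74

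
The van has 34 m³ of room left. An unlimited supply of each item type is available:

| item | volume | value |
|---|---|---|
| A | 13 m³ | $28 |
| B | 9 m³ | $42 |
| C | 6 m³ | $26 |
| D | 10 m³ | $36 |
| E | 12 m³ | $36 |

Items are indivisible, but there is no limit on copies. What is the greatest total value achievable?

Best value-per-unit is B at 42/9; filling with it alone gives 3×42 = 126.
Optimal mix: 3×B + 1×C → volume 33, value 152.

$152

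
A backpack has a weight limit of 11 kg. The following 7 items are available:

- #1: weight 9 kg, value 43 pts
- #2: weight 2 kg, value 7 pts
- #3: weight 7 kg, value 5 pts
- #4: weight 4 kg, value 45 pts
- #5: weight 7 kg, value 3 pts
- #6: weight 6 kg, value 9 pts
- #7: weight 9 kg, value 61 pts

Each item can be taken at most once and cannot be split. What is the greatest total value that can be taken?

68 pts

Check high-value combinations within 11 kg:
- #2+#7: weight 2+9=11, value 7+61=68
- #7: weight 9, value 61
- #4+#6: weight 4+6=10, value 45+9=54
- #2+#4: weight 2+4=6, value 7+45=52
- #1+#2: weight 9+2=11, value 43+7=50
Best: 68 pts.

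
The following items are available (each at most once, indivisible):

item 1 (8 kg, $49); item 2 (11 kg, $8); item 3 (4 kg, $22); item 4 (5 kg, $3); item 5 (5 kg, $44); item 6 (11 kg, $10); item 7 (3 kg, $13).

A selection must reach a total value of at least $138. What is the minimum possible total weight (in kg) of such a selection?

Subsets with value ≥ 138, sorted by total weight:
- item 1+item 3+item 5+item 6+item 7: weight 31, value 138
- item 1+item 3+item 4+item 5+item 6+item 7: weight 36, value 141
- item 1+item 2+item 3+item 4+item 5+item 7: weight 36, value 139
- item 1+item 2+item 3+item 5+item 6+item 7: weight 42, value 146
Minimum weight: 31 kg.

31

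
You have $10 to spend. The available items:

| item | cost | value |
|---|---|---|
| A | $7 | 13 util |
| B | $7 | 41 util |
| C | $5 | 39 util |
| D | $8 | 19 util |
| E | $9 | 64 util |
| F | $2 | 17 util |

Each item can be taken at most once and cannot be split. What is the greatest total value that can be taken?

64 util

Check high-value combinations within $10:
- E: cost 9, value 64
- B+F: cost 7+2=9, value 41+17=58
- C+F: cost 5+2=7, value 39+17=56
- B: cost 7, value 41
Best: 64 util.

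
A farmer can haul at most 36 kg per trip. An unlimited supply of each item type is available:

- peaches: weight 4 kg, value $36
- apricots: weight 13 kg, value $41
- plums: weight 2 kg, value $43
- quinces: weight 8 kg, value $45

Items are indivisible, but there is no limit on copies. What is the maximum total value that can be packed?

Best value-per-unit is plums at 43/2, and filling with it alone uses weight 18×2=36. No mix of the others beats 18×43 = 774.

$774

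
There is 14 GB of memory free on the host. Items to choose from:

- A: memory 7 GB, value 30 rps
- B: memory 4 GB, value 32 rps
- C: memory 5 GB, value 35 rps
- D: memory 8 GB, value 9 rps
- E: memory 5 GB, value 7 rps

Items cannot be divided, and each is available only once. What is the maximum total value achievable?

Check high-value combinations within 14 GB:
- B+C+E: memory 4+5+5=14, value 32+35+7=74
- B+C: memory 4+5=9, value 32+35=67
- A+C: memory 7+5=12, value 30+35=65
- A+B: memory 7+4=11, value 30+32=62
- C+D: memory 5+8=13, value 35+9=44
Best: 74 rps.

74 rps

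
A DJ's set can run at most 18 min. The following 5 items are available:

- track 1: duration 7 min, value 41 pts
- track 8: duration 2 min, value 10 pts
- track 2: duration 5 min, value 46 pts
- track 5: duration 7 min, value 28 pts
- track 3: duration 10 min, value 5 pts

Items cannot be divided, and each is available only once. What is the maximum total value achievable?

97 pts

Check high-value combinations within 18 min:
- track 1+track 8+track 2: duration 7+2+5=14, value 41+10+46=97
- track 1+track 2: duration 7+5=12, value 41+46=87
- track 8+track 2+track 5: duration 2+5+7=14, value 10+46+28=84
- track 1+track 8+track 5: duration 7+2+7=16, value 41+10+28=79
- track 2+track 5: duration 5+7=12, value 46+28=74
Best: 97 pts.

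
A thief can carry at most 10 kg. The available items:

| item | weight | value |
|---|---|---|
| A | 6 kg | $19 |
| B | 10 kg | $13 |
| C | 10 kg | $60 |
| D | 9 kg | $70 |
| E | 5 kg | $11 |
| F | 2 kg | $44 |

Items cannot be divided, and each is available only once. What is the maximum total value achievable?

Check high-value combinations within 10 kg:
- D: weight 9, value 70
- A+F: weight 6+2=8, value 19+44=63
- C: weight 10, value 60
- E+F: weight 5+2=7, value 11+44=55
Best: $70.

$70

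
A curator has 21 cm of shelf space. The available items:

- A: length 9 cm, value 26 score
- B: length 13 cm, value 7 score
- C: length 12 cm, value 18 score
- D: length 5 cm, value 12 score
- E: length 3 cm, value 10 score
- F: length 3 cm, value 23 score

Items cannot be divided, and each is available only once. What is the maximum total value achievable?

Check high-value combinations within 21 cm:
- A+D+E+F: length 9+5+3+3=20, value 26+12+10+23=71
- A+D+F: length 9+5+3=17, value 26+12+23=61
- A+E+F: length 9+3+3=15, value 26+10+23=59
- C+D+F: length 12+5+3=20, value 18+12+23=53
- C+E+F: length 12+3+3=18, value 18+10+23=51
Best: 71 score.

71 score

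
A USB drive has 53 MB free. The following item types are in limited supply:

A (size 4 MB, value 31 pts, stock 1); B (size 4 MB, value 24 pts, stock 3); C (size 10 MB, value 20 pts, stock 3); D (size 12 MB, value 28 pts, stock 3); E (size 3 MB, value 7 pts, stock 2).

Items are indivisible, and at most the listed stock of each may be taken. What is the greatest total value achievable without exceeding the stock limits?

Best selections within size 53 and stock limits:
- 1×A + 3×B + 3×D: size 52, value 187
- 1×A + 3×B + 1×C + 2×D + 1×E: size 53, value 186
Best: 187 pts.

187 pts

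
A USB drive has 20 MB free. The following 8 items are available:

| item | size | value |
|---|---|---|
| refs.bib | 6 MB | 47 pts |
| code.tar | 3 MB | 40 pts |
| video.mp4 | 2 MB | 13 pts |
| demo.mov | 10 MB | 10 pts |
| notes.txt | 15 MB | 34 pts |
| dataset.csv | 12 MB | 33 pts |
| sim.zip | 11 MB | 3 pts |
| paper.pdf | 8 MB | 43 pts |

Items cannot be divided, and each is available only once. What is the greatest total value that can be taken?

143 pts

This is a 0/1 knapsack; check combinations near the capacity.
- refs.bib+code.tar+video.mp4+paper.pdf: size 6+3+2+8=19, value 47+40+13+43=143
- refs.bib+code.tar+paper.pdf: size 6+3+8=17, value 47+40+43=130
- refs.bib+video.mp4+paper.pdf: size 6+2+8=16, value 47+13+43=103
Best: 143 pts.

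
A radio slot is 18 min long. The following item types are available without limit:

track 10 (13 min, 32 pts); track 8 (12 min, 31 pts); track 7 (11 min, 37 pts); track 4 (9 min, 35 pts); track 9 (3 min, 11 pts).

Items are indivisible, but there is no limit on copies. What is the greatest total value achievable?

Best value-per-unit is track 4 at 35/9, and filling with it alone uses duration 2×9=18. No mix of the others beats 2×35 = 70.

70 pts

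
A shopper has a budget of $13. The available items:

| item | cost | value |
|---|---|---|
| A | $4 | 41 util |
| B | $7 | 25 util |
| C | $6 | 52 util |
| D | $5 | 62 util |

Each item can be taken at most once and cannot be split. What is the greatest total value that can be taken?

114 util

Check high-value combinations within $13:
- C+D: cost 6+5=11, value 52+62=114
- A+D: cost 4+5=9, value 41+62=103
- A+C: cost 4+6=10, value 41+52=93
- B+D: cost 7+5=12, value 25+62=87
- B+C: cost 7+6=13, value 25+52=77
Best: 114 util.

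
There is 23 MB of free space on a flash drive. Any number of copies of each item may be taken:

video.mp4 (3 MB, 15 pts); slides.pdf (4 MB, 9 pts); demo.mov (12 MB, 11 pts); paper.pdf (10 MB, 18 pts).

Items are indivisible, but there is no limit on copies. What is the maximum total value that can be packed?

105 pts

Best value-per-unit is video.mp4 at 15/3, and filling with it alone uses size 7×3=21. No mix of the others beats 7×15 = 105.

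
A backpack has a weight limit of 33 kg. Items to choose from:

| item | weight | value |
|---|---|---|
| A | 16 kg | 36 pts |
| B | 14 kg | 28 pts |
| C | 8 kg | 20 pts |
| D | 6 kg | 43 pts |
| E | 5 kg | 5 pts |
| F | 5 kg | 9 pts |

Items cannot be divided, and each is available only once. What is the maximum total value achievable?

Check high-value combinations within 33 kg:
- B+C+D+F: weight 14+8+6+5=33, value 28+20+43+9=100
- A+C+D: weight 16+8+6=30, value 36+20+43=99
- B+C+D+E: weight 14+8+6+5=33, value 28+20+43+5=96
- A+D+E+F: weight 16+6+5+5=32, value 36+43+5+9=93
Best: 100 pts.

100 pts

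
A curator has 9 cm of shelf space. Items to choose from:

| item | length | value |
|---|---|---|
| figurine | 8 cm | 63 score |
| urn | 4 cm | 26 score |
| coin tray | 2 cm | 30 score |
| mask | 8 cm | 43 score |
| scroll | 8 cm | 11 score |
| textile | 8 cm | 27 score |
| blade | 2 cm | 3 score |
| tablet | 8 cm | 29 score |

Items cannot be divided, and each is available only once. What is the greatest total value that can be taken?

This is a 0/1 knapsack; check combinations near the capacity.
- figurine: length 8, value 63
- urn+coin tray+blade: length 4+2+2=8, value 26+30+3=59
- urn+coin tray: length 4+2=6, value 26+30=56
Best: 63 score.

63 score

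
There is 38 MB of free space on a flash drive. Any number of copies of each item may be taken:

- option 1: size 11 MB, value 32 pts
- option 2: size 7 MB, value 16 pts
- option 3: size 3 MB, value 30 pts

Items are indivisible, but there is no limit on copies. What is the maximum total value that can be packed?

360 pts

Best value-per-unit is option 3 at 30/3, and filling with it alone uses size 12×3=36. No mix of the others beats 12×30 = 360.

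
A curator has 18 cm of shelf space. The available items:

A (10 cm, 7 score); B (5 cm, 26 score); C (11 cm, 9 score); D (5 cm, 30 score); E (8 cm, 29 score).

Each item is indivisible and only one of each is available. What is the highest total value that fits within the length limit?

85 score

Check high-value combinations within 18 cm:
- B+D+E: length 5+5+8=18, value 26+30+29=85
- D+E: length 5+8=13, value 30+29=59
- B+D: length 5+5=10, value 26+30=56
Best: 85 score.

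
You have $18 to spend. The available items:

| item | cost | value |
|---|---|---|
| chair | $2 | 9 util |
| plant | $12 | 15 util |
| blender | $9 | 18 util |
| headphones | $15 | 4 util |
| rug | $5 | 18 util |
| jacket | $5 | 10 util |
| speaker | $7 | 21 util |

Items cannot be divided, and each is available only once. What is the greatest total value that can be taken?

Check high-value combinations within $18:
- rug+jacket+speaker: cost 5+5+7=17, value 18+10+21=49
- chair+rug+speaker: cost 2+5+7=14, value 9+18+21=48
- chair+blender+speaker: cost 2+9+7=18, value 9+18+21=48
- chair+blender+rug: cost 2+9+5=16, value 9+18+18=45
Best: 49 util.

49 util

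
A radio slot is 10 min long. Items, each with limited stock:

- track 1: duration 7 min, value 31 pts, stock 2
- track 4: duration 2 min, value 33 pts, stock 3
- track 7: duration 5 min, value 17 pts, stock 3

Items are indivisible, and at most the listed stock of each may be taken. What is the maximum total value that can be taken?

Top feasible selections:
- 3×track 4: duration 6, value 99
- 2×track 4 + 1×track 7: duration 9, value 83
- 2×track 4: duration 4, value 66
Best: 99 pts.

99 pts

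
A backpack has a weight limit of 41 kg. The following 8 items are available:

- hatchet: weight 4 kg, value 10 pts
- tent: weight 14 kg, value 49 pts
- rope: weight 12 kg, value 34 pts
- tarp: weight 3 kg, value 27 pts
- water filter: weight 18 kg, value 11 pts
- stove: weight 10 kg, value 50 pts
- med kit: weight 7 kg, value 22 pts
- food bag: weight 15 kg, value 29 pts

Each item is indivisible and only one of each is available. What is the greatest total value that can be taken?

Check high-value combinations within 41 kg:
- tent+rope+tarp+stove: weight 14+12+3+10=39, value 49+34+27+50=160
- hatchet+tent+tarp+stove+med kit: weight 4+14+3+10+7=38, value 10+49+27+50+22=158
- tent+tarp+stove+med kit: weight 14+3+10+7=34, value 49+27+50+22=148
- hatchet+rope+tarp+stove+med kit: weight 4+12+3+10+7=36, value 10+34+27+50+22=143
Best: 160 pts.

160 pts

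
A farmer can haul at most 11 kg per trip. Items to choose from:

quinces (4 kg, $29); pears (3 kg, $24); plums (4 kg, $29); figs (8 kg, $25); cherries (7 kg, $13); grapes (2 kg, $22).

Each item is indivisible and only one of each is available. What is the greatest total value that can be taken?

$82

Check high-value combinations within 11 kg:
- quinces+pears+plums: weight 4+3+4=11, value 29+24+29=82
- quinces+plums+grapes: weight 4+4+2=10, value 29+29+22=80
- quinces+pears+grapes: weight 4+3+2=9, value 29+24+22=75
- pears+plums+grapes: weight 3+4+2=9, value 24+29+22=75
Best: $82.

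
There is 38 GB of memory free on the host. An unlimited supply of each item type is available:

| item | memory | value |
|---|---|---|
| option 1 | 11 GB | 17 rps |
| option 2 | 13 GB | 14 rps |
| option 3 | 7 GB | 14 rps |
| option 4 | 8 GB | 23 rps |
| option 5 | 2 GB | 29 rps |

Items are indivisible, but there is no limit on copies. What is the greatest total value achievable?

Best value-per-unit is option 5 at 29/2, and filling with it alone uses memory 19×2=38. No mix of the others beats 19×29 = 551.

551 rps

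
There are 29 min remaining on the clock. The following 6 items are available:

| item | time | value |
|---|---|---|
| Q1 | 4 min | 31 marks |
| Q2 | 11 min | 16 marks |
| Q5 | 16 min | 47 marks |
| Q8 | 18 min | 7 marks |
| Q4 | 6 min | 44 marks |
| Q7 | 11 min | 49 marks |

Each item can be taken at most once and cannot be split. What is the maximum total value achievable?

This is a 0/1 knapsack; check combinations near the capacity.
- Q1+Q4+Q7: time 4+6+11=21, value 31+44+49=124
- Q1+Q5+Q4: time 4+16+6=26, value 31+47+44=122
- Q2+Q4+Q7: time 11+6+11=28, value 16+44+49=109
- Q1+Q2+Q7: time 4+11+11=26, value 31+16+49=96
- Q5+Q7: time 16+11=27, value 47+49=96
Best: 124 marks.

124 marks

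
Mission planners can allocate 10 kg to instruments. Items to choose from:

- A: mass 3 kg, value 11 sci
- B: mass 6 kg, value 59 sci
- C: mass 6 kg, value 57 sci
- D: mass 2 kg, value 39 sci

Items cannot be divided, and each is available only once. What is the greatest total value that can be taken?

Check high-value combinations within 10 kg:
- B+D: mass 6+2=8, value 59+39=98
- C+D: mass 6+2=8, value 57+39=96
- A+B: mass 3+6=9, value 11+59=70
Best: 98 sci.

98 sci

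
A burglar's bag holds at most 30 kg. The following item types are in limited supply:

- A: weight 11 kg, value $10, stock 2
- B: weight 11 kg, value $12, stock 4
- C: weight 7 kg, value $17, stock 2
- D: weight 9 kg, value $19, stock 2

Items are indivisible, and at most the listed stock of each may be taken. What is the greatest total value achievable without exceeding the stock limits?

Best selections within weight 30 and stock limits:
- 1×C + 2×D: weight 25, value 55
- 2×C + 1×D: weight 23, value 53
- 1×B + 2×D: weight 29, value 50
- 1×B + 1×C + 1×D: weight 27, value 48
Best: $55.

$55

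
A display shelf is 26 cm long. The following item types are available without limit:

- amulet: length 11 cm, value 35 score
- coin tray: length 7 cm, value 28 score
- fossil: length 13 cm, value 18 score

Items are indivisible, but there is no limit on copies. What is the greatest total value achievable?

Best value-per-unit is coin tray at 28/7; filling with it alone gives 3×28 = 84.
Optimal mix: 1×amulet + 2×coin tray → length 25, value 91.

91 score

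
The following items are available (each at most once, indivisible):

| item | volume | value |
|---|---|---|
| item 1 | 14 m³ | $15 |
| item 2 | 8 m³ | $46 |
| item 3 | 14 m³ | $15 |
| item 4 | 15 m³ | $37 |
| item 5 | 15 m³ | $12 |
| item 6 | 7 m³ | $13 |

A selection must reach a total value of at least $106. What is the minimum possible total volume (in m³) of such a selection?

44

Subsets with value ≥ 106, sorted by total volume:
- item 1+item 2+item 4+item 6: volume 44, value 111
- item 2+item 3+item 4+item 6: volume 44, value 111
Minimum volume: 44 m³.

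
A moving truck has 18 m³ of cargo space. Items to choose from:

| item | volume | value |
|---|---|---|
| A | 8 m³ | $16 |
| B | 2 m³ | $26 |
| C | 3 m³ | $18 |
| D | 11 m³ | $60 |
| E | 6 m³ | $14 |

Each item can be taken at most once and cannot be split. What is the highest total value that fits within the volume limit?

Check high-value combinations within 18 m³:
- B+C+D: volume 2+3+11=16, value 26+18+60=104
- B+D: volume 2+11=13, value 26+60=86
- C+D: volume 3+11=14, value 18+60=78
- D+E: volume 11+6=17, value 60+14=74
- D: volume 11, value 60
Best: $104.

$104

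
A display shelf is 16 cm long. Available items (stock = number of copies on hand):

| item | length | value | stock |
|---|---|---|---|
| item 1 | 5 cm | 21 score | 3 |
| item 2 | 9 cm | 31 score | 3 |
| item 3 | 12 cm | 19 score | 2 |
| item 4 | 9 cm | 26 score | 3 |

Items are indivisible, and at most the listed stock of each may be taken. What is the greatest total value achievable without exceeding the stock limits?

Top feasible selections:
- 3×item 1: length 15, value 63
- 1×item 1 + 1×item 2: length 14, value 52
- 1×item 1 + 1×item 4: length 14, value 47
- 2×item 1: length 10, value 42
Best: 63 score.

63 score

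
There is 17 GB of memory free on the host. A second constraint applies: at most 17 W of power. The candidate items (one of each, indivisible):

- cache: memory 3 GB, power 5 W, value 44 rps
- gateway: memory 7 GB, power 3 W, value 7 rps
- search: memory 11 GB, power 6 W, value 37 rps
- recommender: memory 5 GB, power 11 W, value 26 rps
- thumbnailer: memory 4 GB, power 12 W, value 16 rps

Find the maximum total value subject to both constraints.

Feasible sets respecting both limits:
- cache+search: memory 14, power 11, value 81
- cache+recommender: memory 8, power 16, value 70
- search+recommender: memory 16, power 17, value 63
- cache+thumbnailer: memory 7, power 17, value 60
Best: 81 rps.

81 rps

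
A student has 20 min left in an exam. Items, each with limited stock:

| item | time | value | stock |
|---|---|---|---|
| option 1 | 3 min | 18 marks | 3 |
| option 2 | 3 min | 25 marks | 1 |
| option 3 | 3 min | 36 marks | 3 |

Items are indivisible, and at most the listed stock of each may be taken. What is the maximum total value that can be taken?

Best selections within time 20 and stock limits:
- 2×option 1 + 1×option 2 + 3×option 3: time 18, value 169
- 3×option 1 + 3×option 3: time 18, value 162
- 1×option 1 + 1×option 2 + 3×option 3: time 15, value 151
Best: 169 marks.

169 marks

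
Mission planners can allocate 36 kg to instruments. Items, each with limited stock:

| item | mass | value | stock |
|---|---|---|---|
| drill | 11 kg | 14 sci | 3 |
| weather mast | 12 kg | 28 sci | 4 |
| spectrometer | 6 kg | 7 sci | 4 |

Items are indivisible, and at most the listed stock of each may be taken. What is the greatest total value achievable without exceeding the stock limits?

84 sci

Best selections within mass 36 and stock limits:
- 3×weather mast: mass 36, value 84
- 1×drill + 2×weather mast: mass 35, value 70
- 2×weather mast + 2×spectrometer: mass 36, value 70
- 2×weather mast + 1×spectrometer: mass 30, value 63
Best: 84 sci.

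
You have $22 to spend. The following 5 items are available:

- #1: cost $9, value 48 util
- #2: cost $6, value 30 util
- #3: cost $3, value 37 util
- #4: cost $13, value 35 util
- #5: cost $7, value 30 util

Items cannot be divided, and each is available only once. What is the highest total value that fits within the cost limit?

Check high-value combinations within $22:
- #1+#2+#3: cost 9+6+3=18, value 48+30+37=115
- #1+#3+#5: cost 9+3+7=19, value 48+37+30=115
- #1+#2+#5: cost 9+6+7=22, value 48+30+30=108
Best: 115 util.

115 util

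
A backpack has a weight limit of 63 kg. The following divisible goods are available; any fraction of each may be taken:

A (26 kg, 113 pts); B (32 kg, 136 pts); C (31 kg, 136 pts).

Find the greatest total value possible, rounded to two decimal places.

274.50

Take in order of value per unit:
- C (136/31 per unit): all 31 → value 136, running total 136.00
- A (113/26 per unit): all 26 → value 113, running total 249.00
- B (136/32 per unit): 6 of 32 → value 6×136/32 = 25.5000, running total 274.50
Total 274.50.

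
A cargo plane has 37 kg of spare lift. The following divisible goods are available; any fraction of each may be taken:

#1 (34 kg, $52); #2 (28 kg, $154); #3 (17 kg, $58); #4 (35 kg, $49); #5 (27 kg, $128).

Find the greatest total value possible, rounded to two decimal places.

196.67

Take in order of value per unit:
- #2 (154/28 per unit): all 28 → value 154, running total 154.00
- #5 (128/27 per unit): 9 of 27 → value 9×128/27 = 42.6667, running total 196.67
Total 196.67.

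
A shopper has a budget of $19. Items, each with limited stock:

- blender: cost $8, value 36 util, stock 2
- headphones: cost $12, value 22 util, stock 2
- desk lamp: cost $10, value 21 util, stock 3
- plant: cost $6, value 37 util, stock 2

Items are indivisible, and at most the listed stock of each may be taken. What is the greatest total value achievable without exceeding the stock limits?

74 util

Top feasible selections:
- 2×plant: cost 12, value 74
- 1×blender + 1×plant: cost 14, value 73
Best: 74 util.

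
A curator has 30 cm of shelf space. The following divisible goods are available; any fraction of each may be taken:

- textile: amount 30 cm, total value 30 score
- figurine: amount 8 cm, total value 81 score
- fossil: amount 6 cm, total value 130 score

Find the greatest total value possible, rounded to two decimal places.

227.00

Take in order of value per unit:
- fossil (130/6 per unit): all 6 → value 130, running total 130.00
- figurine (81/8 per unit): all 8 → value 81, running total 211.00
- textile (30/30 per unit): 16 of 30 → value 16×30/30 = 16.0000, running total 227.00
Total 227.00.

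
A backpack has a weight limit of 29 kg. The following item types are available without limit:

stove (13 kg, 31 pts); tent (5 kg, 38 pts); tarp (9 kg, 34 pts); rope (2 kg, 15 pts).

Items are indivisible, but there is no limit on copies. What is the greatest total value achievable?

220 pts

Best value-per-unit is tent at 38/5; filling with it alone gives 5×38 = 190.
Optimal mix: 5×tent + 2×rope → weight 29, value 220.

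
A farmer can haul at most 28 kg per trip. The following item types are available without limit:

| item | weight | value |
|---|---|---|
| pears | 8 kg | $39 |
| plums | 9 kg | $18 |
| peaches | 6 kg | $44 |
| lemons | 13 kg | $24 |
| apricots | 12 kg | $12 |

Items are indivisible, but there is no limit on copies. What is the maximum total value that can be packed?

Best value-per-unit is peaches at 44/6, and filling with it alone uses weight 4×6=24. No mix of the others beats 4×44 = 176.

$176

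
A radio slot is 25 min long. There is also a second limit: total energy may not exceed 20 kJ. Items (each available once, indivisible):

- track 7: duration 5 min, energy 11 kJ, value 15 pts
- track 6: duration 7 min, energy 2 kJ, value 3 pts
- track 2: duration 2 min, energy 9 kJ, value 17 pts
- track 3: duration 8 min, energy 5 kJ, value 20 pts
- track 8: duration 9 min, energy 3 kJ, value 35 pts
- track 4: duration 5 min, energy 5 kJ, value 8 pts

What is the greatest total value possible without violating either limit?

Feasible sets respecting both limits:
- track 2+track 3+track 8: duration 19, energy 17, value 72
- track 7+track 3+track 8: duration 22, energy 19, value 70
- track 6+track 2+track 8+track 4: duration 23, energy 19, value 63
Best: 72 pts.

72 pts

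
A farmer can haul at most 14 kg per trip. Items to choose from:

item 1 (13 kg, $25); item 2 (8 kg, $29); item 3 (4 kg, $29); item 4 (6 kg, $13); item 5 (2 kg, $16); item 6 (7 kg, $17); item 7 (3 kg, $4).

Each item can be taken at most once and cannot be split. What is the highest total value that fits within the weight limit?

$74

Check high-value combinations within 14 kg:
- item 2+item 3+item 5: weight 8+4+2=14, value 29+29+16=74
- item 3+item 5+item 6: weight 4+2+7=13, value 29+16+17=62
- item 2+item 3: weight 8+4=12, value 29+29=58
- item 3+item 4+item 5: weight 4+6+2=12, value 29+13+16=58
Best: $74.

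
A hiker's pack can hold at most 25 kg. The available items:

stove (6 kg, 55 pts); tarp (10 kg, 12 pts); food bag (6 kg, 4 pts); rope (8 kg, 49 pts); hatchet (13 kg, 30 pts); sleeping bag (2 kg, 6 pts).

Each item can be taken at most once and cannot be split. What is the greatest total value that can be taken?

116 pts

This is a 0/1 knapsack; check combinations near the capacity.
- stove+tarp+rope: weight 6+10+8=24, value 55+12+49=116
- stove+food bag+rope+sleeping bag: weight 6+6+8+2=22, value 55+4+49+6=114
- stove+rope+sleeping bag: weight 6+8+2=16, value 55+49+6=110
Best: 116 pts.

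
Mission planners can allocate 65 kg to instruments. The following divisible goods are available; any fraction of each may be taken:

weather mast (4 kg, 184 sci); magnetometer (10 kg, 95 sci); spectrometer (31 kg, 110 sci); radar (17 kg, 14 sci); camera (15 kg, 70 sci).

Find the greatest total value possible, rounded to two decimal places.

463.12

Take in order of value per unit:
- weather mast (184/4 per unit): all 4 → value 184, running total 184.00
- magnetometer (95/10 per unit): all 10 → value 95, running total 279.00
- camera (70/15 per unit): all 15 → value 70, running total 349.00
- spectrometer (110/31 per unit): all 31 → value 110, running total 459.00
- radar (14/17 per unit): 5 of 17 → value 5×14/17 = 4.1176, running total 463.12
Total 463.12.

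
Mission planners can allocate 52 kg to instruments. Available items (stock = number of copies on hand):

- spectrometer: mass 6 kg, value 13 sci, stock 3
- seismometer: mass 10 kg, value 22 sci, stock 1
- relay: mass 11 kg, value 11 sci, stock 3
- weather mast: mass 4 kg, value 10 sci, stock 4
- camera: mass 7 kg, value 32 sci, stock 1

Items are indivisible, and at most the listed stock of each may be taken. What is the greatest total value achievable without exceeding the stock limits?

133 sci

Best selections within mass 52 and stock limits:
- 3×spectrometer + 1×seismometer + 4×weather mast + 1×camera: mass 51, value 133
- 3×spectrometer + 1×seismometer + 3×weather mast + 1×camera: mass 47, value 123
- 3×spectrometer + 1×relay + 4×weather mast + 1×camera: mass 52, value 122
- 2×spectrometer + 1×seismometer + 1×relay + 3×weather mast + 1×camera: mass 52, value 121
Best: 133 sci.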